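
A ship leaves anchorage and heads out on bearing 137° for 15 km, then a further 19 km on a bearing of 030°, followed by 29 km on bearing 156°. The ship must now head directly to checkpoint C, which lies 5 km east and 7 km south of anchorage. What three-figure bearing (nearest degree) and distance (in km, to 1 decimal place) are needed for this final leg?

298°, 30.0 km

Leg 1 (137°, 15 km): east 15 sin 137° = 10.23, north 15 cos 137° = -10.97
Leg 2 (030°, 19 km): east 19 sin 30° = 9.50, north 19 cos 30° = 16.45
Leg 3 (156°, 29 km): east 29 sin 156° = 11.80, north 29 cos 156° = -26.49
Current position: (31.53, -21.01). Target: (5, -7). Remaining: Δeast = -26.53, Δnorth = 14.01.
Bearing = atan2(-26.53, 14.01) mod 360° = 297.84°; distance = √((-26.53)² + (14.01)²) = 29.997 km.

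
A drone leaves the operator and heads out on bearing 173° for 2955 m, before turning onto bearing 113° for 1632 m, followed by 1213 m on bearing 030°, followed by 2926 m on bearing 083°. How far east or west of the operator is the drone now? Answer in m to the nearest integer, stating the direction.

5373 m east

Leg 1 (173°, 2955 m): east 2955 sin 173° = 360.12, north 2955 cos 173° = -2932.97
Leg 2 (113°, 1632 m): east 1632 sin 113° = 1502.26, north 1632 cos 113° = -637.67
Leg 3 (030°, 1213 m): east 1213 sin 30° = 606.50, north 1213 cos 30° = 1050.49
Leg 4 (083°, 2926 m): east 2926 sin 83° = 2904.19, north 2926 cos 83° = 356.59
Net east component: 5373.08 m.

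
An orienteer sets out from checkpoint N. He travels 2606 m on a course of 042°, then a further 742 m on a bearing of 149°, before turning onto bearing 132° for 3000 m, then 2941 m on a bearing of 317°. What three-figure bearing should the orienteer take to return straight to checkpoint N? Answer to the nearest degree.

238°

Leg 1 (042°, 2606 m): east 2606 sin 42° = 1743.75, north 2606 cos 42° = 1936.64
Leg 2 (149°, 742 m): east 742 sin 149° = 382.16, north 742 cos 149° = -636.02
Leg 3 (132°, 3000 m): east 3000 sin 132° = 2229.43, north 3000 cos 132° = -2007.39
Leg 4 (317°, 2941 m): east 2941 sin 317° = -2005.76, north 2941 cos 317° = 2150.91
Net displacement: 2349.59 east, 1444.14 north. Direction back to start is (-2349.59, -1444.14): bearing = atan2(-2349.59, -1444.14) mod 360° = 238.42° ≈ 238°.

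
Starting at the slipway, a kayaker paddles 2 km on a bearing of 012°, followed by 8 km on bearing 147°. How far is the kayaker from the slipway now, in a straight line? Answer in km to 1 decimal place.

6.7 km

Leg 1 (012°, 2 km): east 2 sin 12° = 0.42, north 2 cos 12° = 1.96
Leg 2 (147°, 8 km): east 8 sin 147° = 4.36, north 8 cos 147° = -6.71
Net: 4.77 east, -4.75 north. Distance = √((4.77)² + (-4.75)²) = 6.736 km.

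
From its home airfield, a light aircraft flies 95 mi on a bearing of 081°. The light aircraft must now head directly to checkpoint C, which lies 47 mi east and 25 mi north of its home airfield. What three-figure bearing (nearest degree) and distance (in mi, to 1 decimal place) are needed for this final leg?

Leg 1 (081°, 95 mi): east 95 sin 81° = 93.83, north 95 cos 81° = 14.86
Current position: (93.83, 14.86). Target: (47, 25). Remaining: Δeast = -46.83, Δnorth = 10.14.
Bearing = atan2(-46.83, 10.14) mod 360° = 282.22°; distance = √((-46.83)² + (10.14)²) = 47.915 mi.

282°, 47.9 mi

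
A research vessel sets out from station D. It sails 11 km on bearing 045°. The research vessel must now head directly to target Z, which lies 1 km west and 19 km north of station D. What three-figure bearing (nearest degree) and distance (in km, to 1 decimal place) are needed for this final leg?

322°, 14.2 km

Leg 1 (045°, 11 km): east 11 sin 45° = 7.78, north 11 cos 45° = 7.78
Current position: (7.78, 7.78). Target: (-1, 19). Remaining: Δeast = -8.78, Δnorth = 11.22.
Bearing = atan2(-8.78, 11.22) mod 360° = 321.97°; distance = √((-8.78)² + (11.22)²) = 14.247 km.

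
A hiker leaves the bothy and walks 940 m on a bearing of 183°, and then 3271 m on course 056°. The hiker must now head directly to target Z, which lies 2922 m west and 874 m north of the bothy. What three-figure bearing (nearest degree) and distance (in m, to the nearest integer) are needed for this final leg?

Leg 1 (183°, 940 m): east 940 sin 183° = -49.20, north 940 cos 183° = -938.71
Leg 2 (056°, 3271 m): east 3271 sin 56° = 2711.78, north 3271 cos 56° = 1829.12
Current position: (2662.59, 890.41). Target: (-2922, 874). Remaining: Δeast = -5584.59, Δnorth = -16.41.
Bearing = atan2(-5584.59, -16.41) mod 360° = 269.83°; distance = √((-5584.59)² + (-16.41)²) = 5584.610 m.

270°, 5585 m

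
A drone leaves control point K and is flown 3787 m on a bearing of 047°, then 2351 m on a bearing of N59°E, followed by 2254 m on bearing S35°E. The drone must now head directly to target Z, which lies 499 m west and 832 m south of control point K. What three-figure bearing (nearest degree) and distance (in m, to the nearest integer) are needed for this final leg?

247°, 7140 m

Leg 1 (047°, 3787 m): east 3787 sin 47° = 2769.64, north 3787 cos 47° = 2582.73
Leg 2 (N59°E, 2351 m): east 2351 sin 59° = 2015.20, north 2351 cos 59° = 1210.85
Leg 3 (S35°E, 2254 m): east 2254 sin 145° = 1292.84, north 2254 cos 145° = -1846.37
Current position: (6077.68, 1947.21). Target: (-499, -832). Remaining: Δeast = -6576.68, Δnorth = -2779.21.
Bearing = atan2(-6576.68, -2779.21) mod 360° = 247.09°; distance = √((-6576.68)² + (-2779.21)²) = 7139.799 m.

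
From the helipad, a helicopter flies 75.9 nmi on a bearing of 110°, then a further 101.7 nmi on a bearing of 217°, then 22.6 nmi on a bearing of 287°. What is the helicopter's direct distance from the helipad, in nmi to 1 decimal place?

Leg 1 (110°, 75.9 nmi): east 75.9 sin 110° = 71.32, north 75.9 cos 110° = -25.96
Leg 2 (217°, 101.7 nmi): east 101.7 sin 217° = -61.20, north 101.7 cos 217° = -81.22
Leg 3 (287°, 22.6 nmi): east 22.6 sin 287° = -21.61, north 22.6 cos 287° = 6.61
Net: -11.49 east, -100.57 north. Distance = √((-11.49)² + (-100.57)²) = 101.228 nmi.

101.2 nmi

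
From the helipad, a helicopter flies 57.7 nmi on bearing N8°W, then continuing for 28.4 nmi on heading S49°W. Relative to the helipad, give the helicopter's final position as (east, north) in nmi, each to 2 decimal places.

(-29.46, 38.51)

Leg 1 (N8°W, 57.7 nmi): east 57.7 sin 352° = -8.03, north 57.7 cos 352° = 57.14
Leg 2 (S49°W, 28.4 nmi): east 28.4 sin 229° = -21.43, north 28.4 cos 229° = -18.63
Summing: -29.46 nmi east, 38.51 nmi north → (-29.46, 38.51).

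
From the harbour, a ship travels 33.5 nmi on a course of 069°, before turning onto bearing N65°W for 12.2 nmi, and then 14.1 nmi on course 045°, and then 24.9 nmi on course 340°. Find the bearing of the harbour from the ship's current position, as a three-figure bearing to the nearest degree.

Leg 1 (069°, 33.5 nmi): east 33.5 sin 69° = 31.27, north 33.5 cos 69° = 12.01
Leg 2 (N65°W, 12.2 nmi): east 12.2 sin 295° = -11.06, north 12.2 cos 295° = 5.16
Leg 3 (045°, 14.1 nmi): east 14.1 sin 45° = 9.97, north 14.1 cos 45° = 9.97
Leg 4 (340°, 24.9 nmi): east 24.9 sin 340° = -8.52, north 24.9 cos 340° = 23.40
Net displacement: 21.67 east, 50.53 north. Direction back to start is (-21.67, -50.53): bearing = atan2(-21.67, -50.53) mod 360° = 203.21° ≈ 203°.

203°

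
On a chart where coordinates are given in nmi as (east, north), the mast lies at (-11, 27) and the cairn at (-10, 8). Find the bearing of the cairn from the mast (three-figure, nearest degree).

177°

Δeast = -10 − -11 = 1.00; Δnorth = 8 − 27 = -19.00.
Bearing = atan2(Δeast, Δnorth) mod 360° = 176.99° ≈ 177°.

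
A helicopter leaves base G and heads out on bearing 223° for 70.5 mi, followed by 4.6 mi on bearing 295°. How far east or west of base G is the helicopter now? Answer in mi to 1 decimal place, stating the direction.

Leg 1 (223°, 70.5 mi): east 70.5 sin 223° = -48.08, north 70.5 cos 223° = -51.56
Leg 2 (295°, 4.6 mi): east 4.6 sin 295° = -4.17, north 4.6 cos 295° = 1.94
Net east component: -52.25 mi.

52.2 mi west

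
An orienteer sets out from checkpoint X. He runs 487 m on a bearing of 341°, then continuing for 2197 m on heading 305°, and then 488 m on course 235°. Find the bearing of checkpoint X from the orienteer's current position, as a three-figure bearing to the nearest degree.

121°

Leg 1 (341°, 487 m): east 487 sin 341° = -158.55, north 487 cos 341° = 460.47
Leg 2 (305°, 2197 m): east 2197 sin 305° = -1799.68, north 2197 cos 305° = 1260.15
Leg 3 (235°, 488 m): east 488 sin 235° = -399.75, north 488 cos 235° = -279.91
Net displacement: -2357.97 east, 1440.71 north. Direction back to start is (2357.97, -1440.71): bearing = atan2(2357.97, -1440.71) mod 360° = 121.42° ≈ 121°.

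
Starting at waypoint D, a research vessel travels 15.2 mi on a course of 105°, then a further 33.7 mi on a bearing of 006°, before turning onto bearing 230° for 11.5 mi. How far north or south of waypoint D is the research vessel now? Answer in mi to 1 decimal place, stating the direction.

Leg 1 (105°, 15.2 mi): east 15.2 sin 105° = 14.68, north 15.2 cos 105° = -3.93
Leg 2 (006°, 33.7 mi): east 33.7 sin 6° = 3.52, north 33.7 cos 6° = 33.52
Leg 3 (230°, 11.5 mi): east 11.5 sin 230° = -8.81, north 11.5 cos 230° = -7.39
Net north component: 22.19 mi.

22.2 mi north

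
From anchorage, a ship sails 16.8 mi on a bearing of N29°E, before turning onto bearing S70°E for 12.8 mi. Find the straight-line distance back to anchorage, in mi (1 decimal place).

22.7 mi

Leg 1 (N29°E, 16.8 mi): east 16.8 sin 29° = 8.14, north 16.8 cos 29° = 14.69
Leg 2 (S70°E, 12.8 mi): east 12.8 sin 110° = 12.03, north 12.8 cos 110° = -4.38
Net: 20.17 east, 10.32 north. Distance = √((20.17)² + (10.32)²) = 22.657 mi.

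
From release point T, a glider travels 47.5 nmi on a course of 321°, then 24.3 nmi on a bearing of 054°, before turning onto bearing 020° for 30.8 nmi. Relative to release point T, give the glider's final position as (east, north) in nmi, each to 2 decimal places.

Leg 1 (321°, 47.5 nmi): east 47.5 sin 321° = -29.89, north 47.5 cos 321° = 36.91
Leg 2 (054°, 24.3 nmi): east 24.3 sin 54° = 19.66, north 24.3 cos 54° = 14.28
Leg 3 (020°, 30.8 nmi): east 30.8 sin 20° = 10.53, north 30.8 cos 20° = 28.94
Summing: 0.30 nmi east, 80.14 nmi north → (0.30, 80.14).

(0.30, 80.14)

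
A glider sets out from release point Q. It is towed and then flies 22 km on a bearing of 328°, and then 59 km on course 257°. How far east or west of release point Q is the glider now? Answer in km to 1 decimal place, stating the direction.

Leg 1 (328°, 22 km): east 22 sin 328° = -11.66, north 22 cos 328° = 18.66
Leg 2 (257°, 59 km): east 59 sin 257° = -57.49, north 59 cos 257° = -13.27
Net east component: -69.15 km.

69.1 km west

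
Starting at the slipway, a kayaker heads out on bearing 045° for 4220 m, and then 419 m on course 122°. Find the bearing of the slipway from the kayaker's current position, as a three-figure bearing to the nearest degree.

Leg 1 (045°, 4220 m): east 4220 sin 45° = 2983.99, north 4220 cos 45° = 2983.99
Leg 2 (122°, 419 m): east 419 sin 122° = 355.33, north 419 cos 122° = -222.04
Net displacement: 3339.32 east, 2761.95 north. Direction back to start is (-3339.32, -2761.95): bearing = atan2(-3339.32, -2761.95) mod 360° = 230.41° ≈ 230°.

230°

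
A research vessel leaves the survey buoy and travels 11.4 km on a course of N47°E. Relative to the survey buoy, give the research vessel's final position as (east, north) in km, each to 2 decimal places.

(8.34, 7.77)

Leg 1 (N47°E, 11.4 km): east 11.4 sin 47° = 8.34, north 11.4 cos 47° = 7.77
Summing: 8.34 km east, 7.77 km north → (8.34, 7.77).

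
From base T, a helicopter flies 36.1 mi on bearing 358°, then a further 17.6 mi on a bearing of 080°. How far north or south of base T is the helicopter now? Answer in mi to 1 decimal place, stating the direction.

Leg 1 (358°, 36.1 mi): east 36.1 sin 358° = -1.26, north 36.1 cos 358° = 36.08
Leg 2 (080°, 17.6 mi): east 17.6 sin 80° = 17.33, north 17.6 cos 80° = 3.06
Net north component: 39.13 mi.

39.1 mi north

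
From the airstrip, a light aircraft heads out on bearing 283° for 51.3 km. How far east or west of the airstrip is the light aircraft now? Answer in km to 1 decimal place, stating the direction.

Leg 1 (283°, 51.3 km): east 51.3 sin 283° = -49.99, north 51.3 cos 283° = 11.54
Net east component: -49.99 km.

50.0 km west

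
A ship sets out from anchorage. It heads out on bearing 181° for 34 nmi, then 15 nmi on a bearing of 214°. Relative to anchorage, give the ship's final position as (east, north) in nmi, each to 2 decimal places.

Leg 1 (181°, 34 nmi): east 34 sin 181° = -0.59, north 34 cos 181° = -33.99
Leg 2 (214°, 15 nmi): east 15 sin 214° = -8.39, north 15 cos 214° = -12.44
Summing: -8.98 nmi east, -46.43 nmi north → (-8.98, -46.43).

(-8.98, -46.43)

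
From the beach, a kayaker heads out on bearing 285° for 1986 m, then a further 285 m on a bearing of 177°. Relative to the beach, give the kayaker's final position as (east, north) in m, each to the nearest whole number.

(-1903, 229)

Leg 1 (285°, 1986 m): east 1986 sin 285° = -1918.33, north 1986 cos 285° = 514.01
Leg 2 (177°, 285 m): east 285 sin 177° = 14.92, north 285 cos 177° = -284.61
Summing: -1903.41 m east, 229.41 m north → (-1903, 229).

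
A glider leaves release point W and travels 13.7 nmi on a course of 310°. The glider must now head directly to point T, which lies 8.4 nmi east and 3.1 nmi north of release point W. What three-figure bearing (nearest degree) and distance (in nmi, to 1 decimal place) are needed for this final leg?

Leg 1 (310°, 13.7 nmi): east 13.7 sin 310° = -10.49, north 13.7 cos 310° = 8.81
Current position: (-10.49, 8.81). Target: (8.4, 3.1). Remaining: Δeast = 18.89, Δnorth = -5.71.
Bearing = atan2(18.89, -5.71) mod 360° = 106.80°; distance = √((18.89)² + (-5.71)²) = 19.738 nmi.

107°, 19.7 nmi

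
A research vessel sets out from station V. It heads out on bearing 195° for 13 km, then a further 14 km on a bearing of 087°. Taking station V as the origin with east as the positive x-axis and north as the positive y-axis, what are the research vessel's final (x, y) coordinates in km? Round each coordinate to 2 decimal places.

Leg 1 (195°, 13 km): east 13 sin 195° = -3.36, north 13 cos 195° = -12.56
Leg 2 (087°, 14 km): east 14 sin 87° = 13.98, north 14 cos 87° = 0.73
Summing: 10.62 km east, -11.82 km north → (10.62, -11.82).

(10.62, -11.82)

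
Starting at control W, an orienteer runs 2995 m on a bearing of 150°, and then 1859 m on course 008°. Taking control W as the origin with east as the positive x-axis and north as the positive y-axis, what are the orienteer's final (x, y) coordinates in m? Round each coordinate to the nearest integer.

(1756, -753)

Leg 1 (150°, 2995 m): east 2995 sin 150° = 1497.50, north 2995 cos 150° = -2593.75
Leg 2 (008°, 1859 m): east 1859 sin 8° = 258.72, north 1859 cos 8° = 1840.91
Summing: 1756.22 m east, -752.84 m north → (1756, -753).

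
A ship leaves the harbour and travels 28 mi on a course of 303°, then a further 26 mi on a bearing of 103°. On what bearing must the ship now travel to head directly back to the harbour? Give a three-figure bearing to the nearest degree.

Leg 1 (303°, 28 mi): east 28 sin 303° = -23.48, north 28 cos 303° = 15.25
Leg 2 (103°, 26 mi): east 26 sin 103° = 25.33, north 26 cos 103° = -5.85
Net displacement: 1.85 east, 9.40 north. Direction back to start is (-1.85, -9.40): bearing = atan2(-1.85, -9.40) mod 360° = 191.14° ≈ 191°.

191°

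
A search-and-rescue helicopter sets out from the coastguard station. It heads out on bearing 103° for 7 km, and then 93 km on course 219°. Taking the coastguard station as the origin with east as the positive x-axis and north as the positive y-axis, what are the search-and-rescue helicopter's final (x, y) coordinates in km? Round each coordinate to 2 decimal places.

(-51.71, -73.85)

Leg 1 (103°, 7 km): east 7 sin 103° = 6.82, north 7 cos 103° = -1.57
Leg 2 (219°, 93 km): east 93 sin 219° = -58.53, north 93 cos 219° = -72.27
Summing: -51.71 km east, -73.85 km north → (-51.71, -73.85).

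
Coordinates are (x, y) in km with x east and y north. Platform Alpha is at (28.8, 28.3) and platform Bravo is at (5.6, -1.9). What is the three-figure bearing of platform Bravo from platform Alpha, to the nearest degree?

Δeast = 5.6 − 28.8 = -23.20; Δnorth = -1.9 − 28.3 = -30.20.
Bearing = atan2(Δeast, Δnorth) mod 360° = 217.53° ≈ 218°.

218°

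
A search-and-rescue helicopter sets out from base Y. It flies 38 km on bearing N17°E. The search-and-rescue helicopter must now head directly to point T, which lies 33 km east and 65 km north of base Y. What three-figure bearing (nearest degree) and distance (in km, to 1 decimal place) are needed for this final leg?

037°, 36.1 km

Leg 1 (N17°E, 38 km): east 38 sin 17° = 11.11, north 38 cos 17° = 36.34
Current position: (11.11, 36.34). Target: (33, 65). Remaining: Δeast = 21.89, Δnorth = 28.66.
Bearing = atan2(21.89, 28.66) mod 360° = 37.37°; distance = √((21.89)² + (28.66)²) = 36.064 km.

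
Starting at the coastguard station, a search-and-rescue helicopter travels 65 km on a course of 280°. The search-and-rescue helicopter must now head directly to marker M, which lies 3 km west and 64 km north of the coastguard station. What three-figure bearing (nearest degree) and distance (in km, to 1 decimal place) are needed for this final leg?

Leg 1 (280°, 65 km): east 65 sin 280° = -64.01, north 65 cos 280° = 11.29
Current position: (-64.01, 11.29). Target: (-3, 64). Remaining: Δeast = 61.01, Δnorth = 52.71.
Bearing = atan2(61.01, 52.71) mod 360° = 49.17°; distance = √((61.01)² + (52.71)²) = 80.630 km.

049°, 80.6 km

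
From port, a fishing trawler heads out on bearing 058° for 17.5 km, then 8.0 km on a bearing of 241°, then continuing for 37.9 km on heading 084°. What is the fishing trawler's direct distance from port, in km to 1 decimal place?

Leg 1 (058°, 17.5 km): east 17.5 sin 58° = 14.84, north 17.5 cos 58° = 9.27
Leg 2 (241°, 8.0 km): east 8.0 sin 241° = -7.00, north 8.0 cos 241° = -3.88
Leg 3 (084°, 37.9 km): east 37.9 sin 84° = 37.69, north 37.9 cos 84° = 3.96
Net: 45.54 east, 9.36 north. Distance = √((45.54)² + (9.36)²) = 46.488 km.

46.5 km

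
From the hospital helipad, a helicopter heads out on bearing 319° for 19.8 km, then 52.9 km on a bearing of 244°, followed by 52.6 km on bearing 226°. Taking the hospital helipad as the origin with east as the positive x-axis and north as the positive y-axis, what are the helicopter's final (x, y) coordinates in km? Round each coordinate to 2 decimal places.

(-98.37, -44.79)

Leg 1 (319°, 19.8 km): east 19.8 sin 319° = -12.99, north 19.8 cos 319° = 14.94
Leg 2 (244°, 52.9 km): east 52.9 sin 244° = -47.55, north 52.9 cos 244° = -23.19
Leg 3 (226°, 52.6 km): east 52.6 sin 226° = -37.84, north 52.6 cos 226° = -36.54
Summing: -98.37 km east, -44.79 km north → (-98.37, -44.79).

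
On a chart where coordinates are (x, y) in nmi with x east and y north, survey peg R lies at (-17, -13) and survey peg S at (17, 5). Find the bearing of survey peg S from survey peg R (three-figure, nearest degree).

062°

Δeast = 17 − -17 = 34.00; Δnorth = 5 − -13 = 18.00.
Bearing = atan2(Δeast, Δnorth) mod 360° = 62.10° ≈ 062°.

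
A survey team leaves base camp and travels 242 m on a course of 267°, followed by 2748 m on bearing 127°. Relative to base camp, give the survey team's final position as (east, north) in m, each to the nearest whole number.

(1953, -1666)

Leg 1 (267°, 242 m): east 242 sin 267° = -241.67, north 242 cos 267° = -12.67
Leg 2 (127°, 2748 m): east 2748 sin 127° = 2194.65, north 2748 cos 127° = -1653.79
Summing: 1952.98 m east, -1666.45 m north → (1953, -1666).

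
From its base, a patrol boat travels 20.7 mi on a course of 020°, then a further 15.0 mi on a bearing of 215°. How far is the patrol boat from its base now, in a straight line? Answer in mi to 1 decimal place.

Leg 1 (020°, 20.7 mi): east 20.7 sin 20° = 7.08, north 20.7 cos 20° = 19.45
Leg 2 (215°, 15.0 mi): east 15.0 sin 215° = -8.60, north 15.0 cos 215° = -12.29
Net: -1.52 east, 7.16 north. Distance = √((-1.52)² + (7.16)²) = 7.325 mi.

7.3 mi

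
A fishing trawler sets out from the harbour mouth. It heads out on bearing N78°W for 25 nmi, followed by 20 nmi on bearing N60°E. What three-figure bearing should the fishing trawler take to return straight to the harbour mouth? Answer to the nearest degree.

Leg 1 (N78°W, 25 nmi): east 25 sin 282° = -24.45, north 25 cos 282° = 5.20
Leg 2 (N60°E, 20 nmi): east 20 sin 60° = 17.32, north 20 cos 60° = 10.00
Net displacement: -7.13 east, 15.20 north. Direction back to start is (7.13, -15.20): bearing = atan2(7.13, -15.20) mod 360° = 154.86° ≈ 155°.

155°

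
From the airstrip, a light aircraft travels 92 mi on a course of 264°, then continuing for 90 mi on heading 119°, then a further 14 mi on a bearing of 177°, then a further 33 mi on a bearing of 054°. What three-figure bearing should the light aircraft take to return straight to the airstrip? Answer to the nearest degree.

Leg 1 (264°, 92 mi): east 92 sin 264° = -91.50, north 92 cos 264° = -9.62
Leg 2 (119°, 90 mi): east 90 sin 119° = 78.72, north 90 cos 119° = -43.63
Leg 3 (177°, 14 mi): east 14 sin 177° = 0.73, north 14 cos 177° = -13.98
Leg 4 (054°, 33 mi): east 33 sin 54° = 26.70, north 33 cos 54° = 19.40
Net displacement: 14.65 east, -47.83 north. Direction back to start is (-14.65, 47.83): bearing = atan2(-14.65, 47.83) mod 360° = 342.97° ≈ 343°.

343°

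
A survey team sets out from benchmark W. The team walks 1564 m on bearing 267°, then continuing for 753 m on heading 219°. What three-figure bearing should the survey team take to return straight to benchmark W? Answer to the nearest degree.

072°

Leg 1 (267°, 1564 m): east 1564 sin 267° = -1561.86, north 1564 cos 267° = -81.85
Leg 2 (219°, 753 m): east 753 sin 219° = -473.88, north 753 cos 219° = -585.19
Net displacement: -2035.73 east, -667.04 north. Direction back to start is (2035.73, 667.04): bearing = atan2(2035.73, 667.04) mod 360° = 71.86° ≈ 072°.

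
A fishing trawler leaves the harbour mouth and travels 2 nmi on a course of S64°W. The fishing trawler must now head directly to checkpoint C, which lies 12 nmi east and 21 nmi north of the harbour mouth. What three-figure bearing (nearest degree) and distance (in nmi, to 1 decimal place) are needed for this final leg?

Leg 1 (S64°W, 2 nmi): east 2 sin 244° = -1.80, north 2 cos 244° = -0.88
Current position: (-1.80, -0.88). Target: (12, 21). Remaining: Δeast = 13.80, Δnorth = 21.88.
Bearing = atan2(13.80, 21.88) mod 360° = 32.24°; distance = √((13.80)² + (21.88)²) = 25.864 nmi.

032°, 25.9 nmi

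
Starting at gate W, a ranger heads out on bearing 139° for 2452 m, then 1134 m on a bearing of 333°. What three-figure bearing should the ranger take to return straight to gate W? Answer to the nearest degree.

Leg 1 (139°, 2452 m): east 2452 sin 139° = 1608.66, north 2452 cos 139° = -1850.55
Leg 2 (333°, 1134 m): east 1134 sin 333° = -514.83, north 1134 cos 333° = 1010.40
Net displacement: 1093.83 east, -840.15 north. Direction back to start is (-1093.83, 840.15): bearing = atan2(-1093.83, 840.15) mod 360° = 307.53° ≈ 308°.

308°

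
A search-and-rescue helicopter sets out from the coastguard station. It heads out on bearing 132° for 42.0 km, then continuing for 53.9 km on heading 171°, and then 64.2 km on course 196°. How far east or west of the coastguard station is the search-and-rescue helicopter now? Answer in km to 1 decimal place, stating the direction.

21.9 km east

Leg 1 (132°, 42.0 km): east 42.0 sin 132° = 31.21, north 42.0 cos 132° = -28.10
Leg 2 (171°, 53.9 km): east 53.9 sin 171° = 8.43, north 53.9 cos 171° = -53.24
Leg 3 (196°, 64.2 km): east 64.2 sin 196° = -17.70, north 64.2 cos 196° = -61.71
Net east component: 21.95 km.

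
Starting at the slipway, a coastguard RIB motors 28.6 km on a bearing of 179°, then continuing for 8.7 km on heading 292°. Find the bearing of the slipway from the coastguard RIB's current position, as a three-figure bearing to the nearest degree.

Leg 1 (179°, 28.6 km): east 28.6 sin 179° = 0.50, north 28.6 cos 179° = -28.60
Leg 2 (292°, 8.7 km): east 8.7 sin 292° = -8.07, north 8.7 cos 292° = 3.26
Net displacement: -7.57 east, -25.34 north. Direction back to start is (7.57, 25.34): bearing = atan2(7.57, 25.34) mod 360° = 16.63° ≈ 017°.

017°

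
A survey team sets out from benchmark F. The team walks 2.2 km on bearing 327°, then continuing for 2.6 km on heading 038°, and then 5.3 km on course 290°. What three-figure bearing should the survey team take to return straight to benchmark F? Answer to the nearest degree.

Leg 1 (327°, 2.2 km): east 2.2 sin 327° = -1.20, north 2.2 cos 327° = 1.85
Leg 2 (038°, 2.6 km): east 2.6 sin 38° = 1.60, north 2.6 cos 38° = 2.05
Leg 3 (290°, 5.3 km): east 5.3 sin 290° = -4.98, north 5.3 cos 290° = 1.81
Net displacement: -4.58 east, 5.71 north. Direction back to start is (4.58, -5.71): bearing = atan2(4.58, -5.71) mod 360° = 141.26° ≈ 141°.

141°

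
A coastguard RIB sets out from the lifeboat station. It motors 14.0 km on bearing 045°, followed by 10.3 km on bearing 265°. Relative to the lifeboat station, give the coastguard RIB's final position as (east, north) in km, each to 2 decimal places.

(-0.36, 9.00)

Leg 1 (045°, 14.0 km): east 14.0 sin 45° = 9.90, north 14.0 cos 45° = 9.90
Leg 2 (265°, 10.3 km): east 10.3 sin 265° = -10.26, north 10.3 cos 265° = -0.90
Summing: -0.36 km east, 9.00 km north → (-0.36, 9.00).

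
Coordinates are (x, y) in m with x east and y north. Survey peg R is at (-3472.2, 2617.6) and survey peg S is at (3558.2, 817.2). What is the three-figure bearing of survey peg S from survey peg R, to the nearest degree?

104°

Δeast = 3558.2 − -3472.2 = 7030.40; Δnorth = 817.2 − 2617.6 = -1800.40.
Bearing = atan2(Δeast, Δnorth) mod 360° = 104.36° ≈ 104°.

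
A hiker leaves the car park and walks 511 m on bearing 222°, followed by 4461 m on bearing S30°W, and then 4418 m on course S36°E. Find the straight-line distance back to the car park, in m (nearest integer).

Leg 1 (222°, 511 m): east 511 sin 222° = -341.93, north 511 cos 222° = -379.75
Leg 2 (S30°W, 4461 m): east 4461 sin 210° = -2230.50, north 4461 cos 210° = -3863.34
Leg 3 (S36°E, 4418 m): east 4418 sin 144° = 2596.84, north 4418 cos 144° = -3574.24
Net: 24.41 east, -7817.32 north. Distance = √((24.41)² + (-7817.32)²) = 7817.362 m.

7817 m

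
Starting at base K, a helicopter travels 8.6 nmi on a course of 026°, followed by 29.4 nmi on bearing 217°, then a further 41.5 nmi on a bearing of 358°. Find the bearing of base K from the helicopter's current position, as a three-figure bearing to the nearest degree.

149°

Leg 1 (026°, 8.6 nmi): east 8.6 sin 26° = 3.77, north 8.6 cos 26° = 7.73
Leg 2 (217°, 29.4 nmi): east 29.4 sin 217° = -17.69, north 29.4 cos 217° = -23.48
Leg 3 (358°, 41.5 nmi): east 41.5 sin 358° = -1.45, north 41.5 cos 358° = 41.47
Net displacement: -15.37 east, 25.72 north. Direction back to start is (15.37, -25.72): bearing = atan2(15.37, -25.72) mod 360° = 149.14° ≈ 149°.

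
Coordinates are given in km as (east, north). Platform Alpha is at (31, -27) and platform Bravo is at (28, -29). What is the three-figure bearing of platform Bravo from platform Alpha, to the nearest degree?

236°

Δeast = 28 − 31 = -3.00; Δnorth = -29 − -27 = -2.00.
Bearing = atan2(Δeast, Δnorth) mod 360° = 236.31° ≈ 236°.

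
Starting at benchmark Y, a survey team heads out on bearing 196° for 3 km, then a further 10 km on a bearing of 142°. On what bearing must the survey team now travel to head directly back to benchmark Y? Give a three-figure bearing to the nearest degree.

334°

Leg 1 (196°, 3 km): east 3 sin 196° = -0.83, north 3 cos 196° = -2.88
Leg 2 (142°, 10 km): east 10 sin 142° = 6.16, north 10 cos 142° = -7.88
Net displacement: 5.33 east, -10.76 north. Direction back to start is (-5.33, 10.76): bearing = atan2(-5.33, 10.76) mod 360° = 333.66° ≈ 334°.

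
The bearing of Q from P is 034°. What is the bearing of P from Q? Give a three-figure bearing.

Back-bearing = 034° + 180° = 214°.

214°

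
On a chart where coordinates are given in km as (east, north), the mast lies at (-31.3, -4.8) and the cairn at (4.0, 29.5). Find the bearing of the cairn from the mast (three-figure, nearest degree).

046°

Δeast = 4.0 − -31.3 = 35.30; Δnorth = 29.5 − -4.8 = 34.30.
Bearing = atan2(Δeast, Δnorth) mod 360° = 45.82° ≈ 046°.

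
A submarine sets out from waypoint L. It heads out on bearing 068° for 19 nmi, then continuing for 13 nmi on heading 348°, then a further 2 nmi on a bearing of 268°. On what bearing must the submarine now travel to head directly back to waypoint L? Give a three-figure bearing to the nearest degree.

213°

Leg 1 (068°, 19 nmi): east 19 sin 68° = 17.62, north 19 cos 68° = 7.12
Leg 2 (348°, 13 nmi): east 13 sin 348° = -2.70, north 13 cos 348° = 12.72
Leg 3 (268°, 2 nmi): east 2 sin 268° = -2.00, north 2 cos 268° = -0.07
Net displacement: 12.91 east, 19.76 north. Direction back to start is (-12.91, -19.76): bearing = atan2(-12.91, -19.76) mod 360° = 213.16° ≈ 213°.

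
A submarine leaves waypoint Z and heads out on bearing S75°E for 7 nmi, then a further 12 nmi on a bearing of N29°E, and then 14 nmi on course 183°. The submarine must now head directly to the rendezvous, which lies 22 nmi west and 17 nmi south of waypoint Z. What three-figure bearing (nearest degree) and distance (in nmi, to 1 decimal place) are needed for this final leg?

Leg 1 (S75°E, 7 nmi): east 7 sin 105° = 6.76, north 7 cos 105° = -1.81
Leg 2 (N29°E, 12 nmi): east 12 sin 29° = 5.82, north 12 cos 29° = 10.50
Leg 3 (183°, 14 nmi): east 14 sin 183° = -0.73, north 14 cos 183° = -13.98
Current position: (11.85, -5.30). Target: (-22, -17). Remaining: Δeast = -33.85, Δnorth = -11.70.
Bearing = atan2(-33.85, -11.70) mod 360° = 250.93°; distance = √((-33.85)² + (-11.70)²) = 35.813 nmi.

251°, 35.8 nmi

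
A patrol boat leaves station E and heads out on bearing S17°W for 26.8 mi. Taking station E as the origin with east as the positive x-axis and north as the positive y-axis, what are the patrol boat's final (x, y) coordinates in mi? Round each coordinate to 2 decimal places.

Leg 1 (S17°W, 26.8 mi): east 26.8 sin 197° = -7.84, north 26.8 cos 197° = -25.63
Summing: -7.84 mi east, -25.63 mi north → (-7.84, -25.63).

(-7.84, -25.63)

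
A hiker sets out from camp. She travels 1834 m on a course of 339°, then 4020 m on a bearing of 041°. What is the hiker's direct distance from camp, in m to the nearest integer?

Leg 1 (339°, 1834 m): east 1834 sin 339° = -657.25, north 1834 cos 339° = 1712.19
Leg 2 (041°, 4020 m): east 4020 sin 41° = 2637.36, north 4020 cos 41° = 3033.93
Net: 1980.11 east, 4746.12 north. Distance = √((1980.11)² + (4746.12)²) = 5142.614 m.

5143 m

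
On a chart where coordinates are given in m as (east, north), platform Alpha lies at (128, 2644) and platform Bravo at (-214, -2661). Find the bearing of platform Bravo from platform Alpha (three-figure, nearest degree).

Δeast = -214 − 128 = -342.00; Δnorth = -2661 − 2644 = -5305.00.
Bearing = atan2(Δeast, Δnorth) mod 360° = 183.69° ≈ 184°.

184°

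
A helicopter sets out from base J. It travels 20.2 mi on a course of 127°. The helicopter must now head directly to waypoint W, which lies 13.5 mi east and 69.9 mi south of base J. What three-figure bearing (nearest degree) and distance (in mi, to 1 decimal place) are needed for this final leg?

183°, 57.8 mi

Leg 1 (127°, 20.2 mi): east 20.2 sin 127° = 16.13, north 20.2 cos 127° = -12.16
Current position: (16.13, -12.16). Target: (13.5, -69.9). Remaining: Δeast = -2.63, Δnorth = -57.74.
Bearing = atan2(-2.63, -57.74) mod 360° = 182.61°; distance = √((-2.63)² + (-57.74)²) = 57.803 mi.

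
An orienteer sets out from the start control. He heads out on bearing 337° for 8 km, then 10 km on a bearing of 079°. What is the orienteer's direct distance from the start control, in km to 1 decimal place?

Leg 1 (337°, 8 km): east 8 sin 337° = -3.13, north 8 cos 337° = 7.36
Leg 2 (079°, 10 km): east 10 sin 79° = 9.82, north 10 cos 79° = 1.91
Net: 6.69 east, 9.27 north. Distance = √((6.69)² + (9.27)²) = 11.434 km.

11.4 km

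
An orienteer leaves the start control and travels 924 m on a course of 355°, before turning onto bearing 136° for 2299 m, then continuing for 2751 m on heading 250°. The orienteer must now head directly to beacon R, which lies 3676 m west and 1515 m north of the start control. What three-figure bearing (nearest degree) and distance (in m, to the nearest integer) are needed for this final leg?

Leg 1 (355°, 924 m): east 924 sin 355° = -80.53, north 924 cos 355° = 920.48
Leg 2 (136°, 2299 m): east 2299 sin 136° = 1597.02, north 2299 cos 136° = -1653.76
Leg 3 (250°, 2751 m): east 2751 sin 250° = -2585.09, north 2751 cos 250° = -940.90
Current position: (-1068.61, -1674.18). Target: (-3676, 1515). Remaining: Δeast = -2607.39, Δnorth = 3189.18.
Bearing = atan2(-2607.39, 3189.18) mod 360° = 320.73°; distance = √((-2607.39)² + (3189.18)²) = 4119.386 m.

321°, 4119 m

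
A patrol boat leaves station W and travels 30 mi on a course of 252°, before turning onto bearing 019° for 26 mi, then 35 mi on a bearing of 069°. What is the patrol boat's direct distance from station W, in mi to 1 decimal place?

Leg 1 (252°, 30 mi): east 30 sin 252° = -28.53, north 30 cos 252° = -9.27
Leg 2 (019°, 26 mi): east 26 sin 19° = 8.46, north 26 cos 19° = 24.58
Leg 3 (069°, 35 mi): east 35 sin 69° = 32.68, north 35 cos 69° = 12.54
Net: 12.61 east, 27.86 north. Distance = √((12.61)² + (27.86)²) = 30.576 mi.

30.6 mi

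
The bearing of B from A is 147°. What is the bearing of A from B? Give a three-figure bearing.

327°

Back-bearing = 147° + 180° = 327°.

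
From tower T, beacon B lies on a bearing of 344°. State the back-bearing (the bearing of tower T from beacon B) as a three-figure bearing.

164°

Back-bearing = 344° − 180° = 164°.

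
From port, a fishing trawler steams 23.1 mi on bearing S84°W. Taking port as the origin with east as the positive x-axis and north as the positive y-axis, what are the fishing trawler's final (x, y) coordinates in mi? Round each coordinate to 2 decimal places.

(-22.97, -2.41)

Leg 1 (S84°W, 23.1 mi): east 23.1 sin 264° = -22.97, north 23.1 cos 264° = -2.41
Summing: -22.97 mi east, -2.41 mi north → (-22.97, -2.41).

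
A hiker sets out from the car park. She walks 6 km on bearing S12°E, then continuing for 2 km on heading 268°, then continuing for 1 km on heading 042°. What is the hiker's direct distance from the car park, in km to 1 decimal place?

5.2 km

Leg 1 (S12°E, 6 km): east 6 sin 168° = 1.25, north 6 cos 168° = -5.87
Leg 2 (268°, 2 km): east 2 sin 268° = -2.00, north 2 cos 268° = -0.07
Leg 3 (042°, 1 km): east 1 sin 42° = 0.67, north 1 cos 42° = 0.74
Net: -0.08 east, -5.20 north. Distance = √((-0.08)² + (-5.20)²) = 5.196 km.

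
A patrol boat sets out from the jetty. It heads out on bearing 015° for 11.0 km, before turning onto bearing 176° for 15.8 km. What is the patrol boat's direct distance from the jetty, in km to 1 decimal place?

Leg 1 (015°, 11.0 km): east 11.0 sin 15° = 2.85, north 11.0 cos 15° = 10.63
Leg 2 (176°, 15.8 km): east 15.8 sin 176° = 1.10, north 15.8 cos 176° = -15.76
Net: 3.95 east, -5.14 north. Distance = √((3.95)² + (-5.14)²) = 6.479 km.

6.5 km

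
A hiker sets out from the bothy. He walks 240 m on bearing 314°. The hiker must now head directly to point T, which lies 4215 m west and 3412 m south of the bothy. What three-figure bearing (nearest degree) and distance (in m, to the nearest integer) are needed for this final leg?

Leg 1 (314°, 240 m): east 240 sin 314° = -172.64, north 240 cos 314° = 166.72
Current position: (-172.64, 166.72). Target: (-4215, -3412). Remaining: Δeast = -4042.36, Δnorth = -3578.72.
Bearing = atan2(-4042.36, -3578.72) mod 360° = 228.48°; distance = √((-4042.36)² + (-3578.72)²) = 5398.878 m.

228°, 5399 m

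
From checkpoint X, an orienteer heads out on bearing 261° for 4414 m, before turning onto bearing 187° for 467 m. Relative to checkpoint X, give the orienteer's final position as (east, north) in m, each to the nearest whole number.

(-4417, -1154)

Leg 1 (261°, 4414 m): east 4414 sin 261° = -4359.66, north 4414 cos 261° = -690.50
Leg 2 (187°, 467 m): east 467 sin 187° = -56.91, north 467 cos 187° = -463.52
Summing: -4416.57 m east, -1154.02 m north → (-4417, -1154).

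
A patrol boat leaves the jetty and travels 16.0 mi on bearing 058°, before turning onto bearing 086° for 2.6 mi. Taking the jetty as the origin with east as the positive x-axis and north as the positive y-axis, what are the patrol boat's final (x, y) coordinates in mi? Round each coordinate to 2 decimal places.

Leg 1 (058°, 16.0 mi): east 16.0 sin 58° = 13.57, north 16.0 cos 58° = 8.48
Leg 2 (086°, 2.6 mi): east 2.6 sin 86° = 2.59, north 2.6 cos 86° = 0.18
Summing: 16.16 mi east, 8.66 mi north → (16.16, 8.66).

(16.16, 8.66)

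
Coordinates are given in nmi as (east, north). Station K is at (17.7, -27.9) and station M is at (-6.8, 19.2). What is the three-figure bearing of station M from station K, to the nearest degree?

Δeast = -6.8 − 17.7 = -24.50; Δnorth = 19.2 − -27.9 = 47.10.
Bearing = atan2(Δeast, Δnorth) mod 360° = 332.52° ≈ 333°.

333°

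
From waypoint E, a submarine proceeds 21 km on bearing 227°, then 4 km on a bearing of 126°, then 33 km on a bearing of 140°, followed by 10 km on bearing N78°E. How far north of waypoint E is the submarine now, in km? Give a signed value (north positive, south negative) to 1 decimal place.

Leg 1 (227°, 21 km): east 21 sin 227° = -15.36, north 21 cos 227° = -14.32
Leg 2 (126°, 4 km): east 4 sin 126° = 3.24, north 4 cos 126° = -2.35
Leg 3 (140°, 33 km): east 33 sin 140° = 21.21, north 33 cos 140° = -25.28
Leg 4 (N78°E, 10 km): east 10 sin 78° = 9.78, north 10 cos 78° = 2.08
Net north component: -39.87 km.

-39.9 km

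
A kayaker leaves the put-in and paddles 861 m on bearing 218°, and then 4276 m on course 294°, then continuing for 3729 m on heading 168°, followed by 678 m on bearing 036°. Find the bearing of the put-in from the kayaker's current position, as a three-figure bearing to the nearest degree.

Leg 1 (218°, 861 m): east 861 sin 218° = -530.08, north 861 cos 218° = -678.48
Leg 2 (294°, 4276 m): east 4276 sin 294° = -3906.32, north 4276 cos 294° = 1739.21
Leg 3 (168°, 3729 m): east 3729 sin 168° = 775.30, north 3729 cos 168° = -3647.51
Leg 4 (036°, 678 m): east 678 sin 36° = 398.52, north 678 cos 36° = 548.51
Net displacement: -3262.58 east, -2038.27 north. Direction back to start is (3262.58, 2038.27): bearing = atan2(3262.58, 2038.27) mod 360° = 58.01° ≈ 058°.

058°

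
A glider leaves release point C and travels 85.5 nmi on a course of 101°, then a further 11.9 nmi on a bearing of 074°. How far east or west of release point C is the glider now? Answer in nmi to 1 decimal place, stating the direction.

Leg 1 (101°, 85.5 nmi): east 85.5 sin 101° = 83.93, north 85.5 cos 101° = -16.31
Leg 2 (074°, 11.9 nmi): east 11.9 sin 74° = 11.44, north 11.9 cos 74° = 3.28
Net east component: 95.37 nmi.

95.4 nmi east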